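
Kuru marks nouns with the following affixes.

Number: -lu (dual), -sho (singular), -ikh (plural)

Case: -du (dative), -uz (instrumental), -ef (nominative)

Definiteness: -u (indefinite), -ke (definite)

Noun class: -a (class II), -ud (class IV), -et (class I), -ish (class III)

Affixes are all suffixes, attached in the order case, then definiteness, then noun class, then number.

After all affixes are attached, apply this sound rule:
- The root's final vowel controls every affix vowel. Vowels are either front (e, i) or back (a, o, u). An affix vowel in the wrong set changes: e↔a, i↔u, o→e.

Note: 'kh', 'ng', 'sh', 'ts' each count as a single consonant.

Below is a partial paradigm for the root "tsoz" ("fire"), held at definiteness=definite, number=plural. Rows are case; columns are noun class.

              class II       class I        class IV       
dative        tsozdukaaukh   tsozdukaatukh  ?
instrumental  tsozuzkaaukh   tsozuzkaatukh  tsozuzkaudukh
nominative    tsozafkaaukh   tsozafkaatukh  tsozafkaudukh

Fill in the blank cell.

tsozdukaudukh

Attach case dative -du → tsozdu.
Attach definiteness definite -ke → tsozduke.
Attach noun class class IV -ud → tsozdukeud.
Attach number plural -ikh → tsozdukeudikh.
Apply vowel harmony: tsozdukeudikh → tsozdukaudukh.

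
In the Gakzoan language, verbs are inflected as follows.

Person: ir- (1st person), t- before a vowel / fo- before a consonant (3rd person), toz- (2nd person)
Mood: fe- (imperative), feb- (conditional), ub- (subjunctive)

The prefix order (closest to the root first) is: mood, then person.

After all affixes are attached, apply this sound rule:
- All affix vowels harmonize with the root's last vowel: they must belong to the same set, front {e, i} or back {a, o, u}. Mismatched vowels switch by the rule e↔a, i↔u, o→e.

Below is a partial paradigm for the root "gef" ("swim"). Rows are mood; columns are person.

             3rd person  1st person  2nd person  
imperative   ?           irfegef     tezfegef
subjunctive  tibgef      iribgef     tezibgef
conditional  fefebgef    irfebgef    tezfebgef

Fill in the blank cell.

fefegef

Attach mood imperative fe- → fegef.
Attach person 3rd person fo- (before consonant 'f') → fofegef.
Apply vowel harmony: fofegef → fefegef.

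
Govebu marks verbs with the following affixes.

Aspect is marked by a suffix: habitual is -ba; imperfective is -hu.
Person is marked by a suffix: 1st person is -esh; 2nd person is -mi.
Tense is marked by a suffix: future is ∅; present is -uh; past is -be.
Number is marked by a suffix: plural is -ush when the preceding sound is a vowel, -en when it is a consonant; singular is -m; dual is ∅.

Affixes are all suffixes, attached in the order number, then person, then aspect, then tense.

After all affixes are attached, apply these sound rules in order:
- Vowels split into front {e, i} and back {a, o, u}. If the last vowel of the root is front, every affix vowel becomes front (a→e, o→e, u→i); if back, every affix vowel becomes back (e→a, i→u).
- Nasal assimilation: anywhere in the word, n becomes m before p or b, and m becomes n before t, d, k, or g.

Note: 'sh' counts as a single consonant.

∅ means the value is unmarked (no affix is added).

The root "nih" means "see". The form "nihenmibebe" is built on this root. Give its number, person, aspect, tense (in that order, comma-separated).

plural, 2nd person, habitual, past

Segment: nih-en-mi-ba-be.
number: -ush/en → plural.
person: -mi → 2nd person.
aspect: -ba → habitual.
tense: -be → past.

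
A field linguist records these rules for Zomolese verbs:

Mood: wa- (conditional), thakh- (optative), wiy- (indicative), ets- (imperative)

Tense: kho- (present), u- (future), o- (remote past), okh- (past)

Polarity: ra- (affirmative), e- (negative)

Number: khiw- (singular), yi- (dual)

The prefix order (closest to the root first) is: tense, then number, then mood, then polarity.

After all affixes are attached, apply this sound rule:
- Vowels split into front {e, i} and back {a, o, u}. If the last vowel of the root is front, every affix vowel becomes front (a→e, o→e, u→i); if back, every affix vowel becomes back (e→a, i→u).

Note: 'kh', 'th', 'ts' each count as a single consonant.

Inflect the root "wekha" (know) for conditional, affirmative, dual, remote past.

rawayuowekha

Attach tense remote past o- → owekha.
Attach number dual yi- → yiowekha.
Attach mood conditional wa- → wayiowekha.
Attach polarity affirmative ra- → rawayiowekha.
Apply vowel harmony: rawayiowekha → rawayuowekha.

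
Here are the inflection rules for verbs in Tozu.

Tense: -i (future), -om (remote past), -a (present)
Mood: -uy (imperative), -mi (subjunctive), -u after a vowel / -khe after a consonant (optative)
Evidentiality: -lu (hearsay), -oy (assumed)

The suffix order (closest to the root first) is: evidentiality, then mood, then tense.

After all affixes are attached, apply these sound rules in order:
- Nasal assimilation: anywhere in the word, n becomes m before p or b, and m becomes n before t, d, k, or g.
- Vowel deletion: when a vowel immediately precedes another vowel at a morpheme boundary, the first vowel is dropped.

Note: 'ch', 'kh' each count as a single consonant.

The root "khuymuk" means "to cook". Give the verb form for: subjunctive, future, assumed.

khuymukoymi

Attach evidentiality assumed -oy → khuymukoy.
Attach mood subjunctive -mi → khuymukoymi.
Attach tense future -i → khuymukoymii.
Nasal assimilation: no change.
Apply vowel deletion: khuymukoymii → khuymukoymi.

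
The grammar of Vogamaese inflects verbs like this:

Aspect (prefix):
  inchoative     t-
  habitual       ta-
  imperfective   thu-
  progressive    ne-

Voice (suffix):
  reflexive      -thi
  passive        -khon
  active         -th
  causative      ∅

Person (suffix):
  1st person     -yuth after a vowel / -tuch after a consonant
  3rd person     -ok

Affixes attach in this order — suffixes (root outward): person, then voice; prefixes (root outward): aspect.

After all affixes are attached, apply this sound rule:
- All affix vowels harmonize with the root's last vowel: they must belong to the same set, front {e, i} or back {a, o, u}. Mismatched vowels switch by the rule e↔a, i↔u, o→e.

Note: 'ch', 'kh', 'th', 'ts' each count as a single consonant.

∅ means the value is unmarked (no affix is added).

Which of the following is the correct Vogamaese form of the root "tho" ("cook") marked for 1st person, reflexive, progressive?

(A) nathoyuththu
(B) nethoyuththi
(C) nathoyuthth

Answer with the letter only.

Attach aspect progressive ne- → netho.
Attach person 1st person -yuth (after vowel 'o') → nethoyuth.
Attach voice reflexive -thi → nethoyuththi.
Apply vowel harmony: nethoyuththi → nathoyuththu.
So the correct form is nathoyuththu, option (A).
(B) nethoyuththi is wrong: it fails to apply the sound rule(s).
(C) nathoyuthth is wrong: it uses active instead of reflexive for voice.

A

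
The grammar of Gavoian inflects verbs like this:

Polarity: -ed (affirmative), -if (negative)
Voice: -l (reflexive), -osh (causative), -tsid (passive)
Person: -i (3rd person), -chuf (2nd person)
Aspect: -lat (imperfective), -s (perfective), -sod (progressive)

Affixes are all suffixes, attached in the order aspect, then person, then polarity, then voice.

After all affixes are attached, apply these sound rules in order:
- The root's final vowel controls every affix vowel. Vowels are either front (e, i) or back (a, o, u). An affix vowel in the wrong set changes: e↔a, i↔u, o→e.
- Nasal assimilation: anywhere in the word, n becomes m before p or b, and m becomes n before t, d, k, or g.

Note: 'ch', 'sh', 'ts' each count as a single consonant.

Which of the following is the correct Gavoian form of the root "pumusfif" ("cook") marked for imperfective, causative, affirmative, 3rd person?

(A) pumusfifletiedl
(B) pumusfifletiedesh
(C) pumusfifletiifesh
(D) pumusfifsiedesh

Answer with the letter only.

B

Attach aspect imperfective -lat → pumusfiflat.
Attach person 3rd person -i → pumusfiflati.
Attach polarity affirmative -ed → pumusfiflatied.
Attach voice causative -osh → pumusfiflatiedosh.
Apply vowel harmony: pumusfiflatiedosh → pumusfifletiedesh.
Nasal assimilation: no change.
So the correct form is pumusfifletiedesh, option (B).
(A) pumusfifletiedl is wrong: it uses reflexive instead of causative for voice.
(C) pumusfifletiifesh is wrong: it uses negative instead of affirmative for polarity.
(D) pumusfifsiedesh is wrong: it uses perfective instead of imperfective for aspect.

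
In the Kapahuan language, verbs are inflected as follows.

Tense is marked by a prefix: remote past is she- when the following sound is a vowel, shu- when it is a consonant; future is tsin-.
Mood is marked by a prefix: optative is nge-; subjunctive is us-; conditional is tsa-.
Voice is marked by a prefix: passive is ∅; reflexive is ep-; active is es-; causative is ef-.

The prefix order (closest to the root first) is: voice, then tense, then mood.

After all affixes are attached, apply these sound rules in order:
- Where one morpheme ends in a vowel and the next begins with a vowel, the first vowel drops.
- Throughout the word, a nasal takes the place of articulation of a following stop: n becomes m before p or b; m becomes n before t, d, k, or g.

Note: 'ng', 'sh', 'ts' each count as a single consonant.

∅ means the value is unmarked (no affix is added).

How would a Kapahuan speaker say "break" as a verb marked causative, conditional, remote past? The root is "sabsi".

Attach voice causative ef- → efsabsi.
Attach tense remote past she- (before vowel 'e') → sheefsabsi.
Attach mood conditional tsa- → tsasheefsabsi.
Apply vowel deletion: tsasheefsabsi → tsashefsabsi.
Nasal assimilation: no change.

tsashefsabsi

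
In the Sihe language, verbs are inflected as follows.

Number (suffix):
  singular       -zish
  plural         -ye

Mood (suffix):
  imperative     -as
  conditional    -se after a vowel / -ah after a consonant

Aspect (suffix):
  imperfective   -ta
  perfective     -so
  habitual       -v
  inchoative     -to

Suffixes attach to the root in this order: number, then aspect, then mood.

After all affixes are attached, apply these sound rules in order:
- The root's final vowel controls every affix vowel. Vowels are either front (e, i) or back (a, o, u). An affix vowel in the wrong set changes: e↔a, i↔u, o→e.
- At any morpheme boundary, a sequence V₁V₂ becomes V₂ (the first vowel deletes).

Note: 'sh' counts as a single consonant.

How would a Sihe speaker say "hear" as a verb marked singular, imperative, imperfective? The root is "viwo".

Attach number singular -zish → viwozish.
Attach aspect imperfective -ta → viwozishta.
Attach mood imperative -as → viwozishtaas.
Apply vowel harmony: viwozishtaas → viwozushtaas.
Apply vowel deletion: viwozushtaas → viwozushtas.

viwozushtas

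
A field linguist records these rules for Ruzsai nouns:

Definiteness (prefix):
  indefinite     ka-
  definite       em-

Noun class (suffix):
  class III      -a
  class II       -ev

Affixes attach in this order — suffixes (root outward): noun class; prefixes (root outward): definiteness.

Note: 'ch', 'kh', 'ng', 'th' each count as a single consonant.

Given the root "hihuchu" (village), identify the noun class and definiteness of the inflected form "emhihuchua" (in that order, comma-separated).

class III, definite

Segment: em-hihuchu-a.
noun class: -a → class III.
definiteness: em- → definite.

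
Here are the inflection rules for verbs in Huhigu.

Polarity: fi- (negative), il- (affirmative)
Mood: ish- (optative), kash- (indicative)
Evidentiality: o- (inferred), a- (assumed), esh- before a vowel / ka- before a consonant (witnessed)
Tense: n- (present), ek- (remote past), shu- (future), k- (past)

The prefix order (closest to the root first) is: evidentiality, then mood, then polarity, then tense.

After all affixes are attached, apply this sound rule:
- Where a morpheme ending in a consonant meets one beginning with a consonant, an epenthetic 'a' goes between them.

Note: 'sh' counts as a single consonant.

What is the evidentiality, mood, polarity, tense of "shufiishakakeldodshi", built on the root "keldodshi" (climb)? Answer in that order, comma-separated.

Segment: shu-fi-ish-ka-keldodshi.
evidentiality: esh/ka- → witnessed.
mood: ish- → optative.
polarity: fi- → negative.
tense: shu- → future.

witnessed, optative, negative, future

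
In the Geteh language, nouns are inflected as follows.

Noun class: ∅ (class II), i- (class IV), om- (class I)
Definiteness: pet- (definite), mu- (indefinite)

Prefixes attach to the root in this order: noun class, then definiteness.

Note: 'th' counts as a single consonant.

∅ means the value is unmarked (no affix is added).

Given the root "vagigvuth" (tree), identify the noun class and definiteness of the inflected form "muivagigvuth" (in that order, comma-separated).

Segment: mu-i-vagigvuth.
noun class: i- → class IV.
definiteness: mu- → indefinite.

class IV, indefinite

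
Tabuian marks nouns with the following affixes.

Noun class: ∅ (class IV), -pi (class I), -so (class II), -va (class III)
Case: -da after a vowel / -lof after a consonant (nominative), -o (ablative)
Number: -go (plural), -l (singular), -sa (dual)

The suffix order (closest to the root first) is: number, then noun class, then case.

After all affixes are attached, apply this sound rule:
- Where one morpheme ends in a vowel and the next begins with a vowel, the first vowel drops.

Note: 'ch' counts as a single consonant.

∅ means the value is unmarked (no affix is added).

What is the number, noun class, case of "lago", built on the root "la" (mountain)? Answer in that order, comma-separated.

plural, class IV, ablative

Segment: la-go-o.
number: -go → plural.
noun class: ∅ → class IV.
case: -o → ablative.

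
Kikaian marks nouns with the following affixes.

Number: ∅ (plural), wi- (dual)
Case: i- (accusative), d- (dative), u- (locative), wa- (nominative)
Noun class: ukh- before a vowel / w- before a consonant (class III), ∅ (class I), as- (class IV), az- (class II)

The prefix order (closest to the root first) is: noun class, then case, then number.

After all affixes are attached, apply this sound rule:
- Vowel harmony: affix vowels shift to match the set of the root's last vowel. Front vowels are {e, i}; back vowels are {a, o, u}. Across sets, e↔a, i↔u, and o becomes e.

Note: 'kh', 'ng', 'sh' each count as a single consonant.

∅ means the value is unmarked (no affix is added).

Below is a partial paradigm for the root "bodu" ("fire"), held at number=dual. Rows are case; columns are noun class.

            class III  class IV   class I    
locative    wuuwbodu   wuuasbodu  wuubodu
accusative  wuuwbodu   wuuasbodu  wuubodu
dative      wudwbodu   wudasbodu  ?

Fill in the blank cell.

wudbodu

noun class = class I: zero marking, form stays bodu.
Attach case dative d- → dbodu.
Attach number dual wi- → widbodu.
Apply vowel harmony: widbodu → wudbodu.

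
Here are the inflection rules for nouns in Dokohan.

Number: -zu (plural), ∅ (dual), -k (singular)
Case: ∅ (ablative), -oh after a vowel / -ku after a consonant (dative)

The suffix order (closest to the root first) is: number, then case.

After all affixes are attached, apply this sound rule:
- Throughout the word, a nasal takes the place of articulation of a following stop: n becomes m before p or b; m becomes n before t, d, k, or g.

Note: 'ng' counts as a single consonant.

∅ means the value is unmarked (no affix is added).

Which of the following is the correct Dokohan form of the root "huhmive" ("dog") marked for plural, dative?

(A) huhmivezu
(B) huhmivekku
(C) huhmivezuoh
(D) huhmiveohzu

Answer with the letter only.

C

Attach number plural -zu → huhmivezu.
Attach case dative -oh (after vowel 'u') → huhmivezuoh.
Nasal assimilation: no change.
So the correct form is huhmivezuoh, option (C).
(B) huhmivekku is wrong: it uses singular instead of plural for number.
(A) huhmivezu is wrong: it uses ablative instead of dative for case.
(D) huhmiveohzu is wrong: it has the affixes in the wrong order.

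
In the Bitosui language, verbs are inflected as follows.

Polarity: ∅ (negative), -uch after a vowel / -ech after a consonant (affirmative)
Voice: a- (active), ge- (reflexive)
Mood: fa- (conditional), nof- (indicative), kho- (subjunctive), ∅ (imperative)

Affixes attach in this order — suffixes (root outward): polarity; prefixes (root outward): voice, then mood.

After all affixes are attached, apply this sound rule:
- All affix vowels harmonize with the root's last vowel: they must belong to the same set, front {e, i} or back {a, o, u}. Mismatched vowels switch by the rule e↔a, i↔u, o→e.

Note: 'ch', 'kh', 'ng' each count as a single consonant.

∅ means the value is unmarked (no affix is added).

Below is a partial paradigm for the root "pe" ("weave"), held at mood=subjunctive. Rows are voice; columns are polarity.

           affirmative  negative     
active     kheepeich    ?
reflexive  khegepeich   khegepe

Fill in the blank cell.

Attach voice active a- → ape.
polarity = negative: zero marking, form stays ape.
Attach mood subjunctive kho- → khoape.
Apply vowel harmony: khoape → kheepe.

kheepe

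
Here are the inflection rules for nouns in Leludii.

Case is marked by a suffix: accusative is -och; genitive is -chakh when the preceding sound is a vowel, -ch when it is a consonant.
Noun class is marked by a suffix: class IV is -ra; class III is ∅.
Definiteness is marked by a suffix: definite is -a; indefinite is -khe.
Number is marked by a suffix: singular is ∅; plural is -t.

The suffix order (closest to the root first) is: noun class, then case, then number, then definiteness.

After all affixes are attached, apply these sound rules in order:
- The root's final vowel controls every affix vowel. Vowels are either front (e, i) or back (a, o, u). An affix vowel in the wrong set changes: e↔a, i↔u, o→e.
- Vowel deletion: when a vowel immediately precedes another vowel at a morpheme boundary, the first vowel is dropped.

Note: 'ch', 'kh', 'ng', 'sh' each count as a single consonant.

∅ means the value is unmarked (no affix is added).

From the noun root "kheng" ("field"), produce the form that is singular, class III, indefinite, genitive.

khengchkhe

noun class = class III: zero marking, form stays kheng.
Attach case genitive -ch (after consonant 'ng') → khengch.
number = singular: zero marking, form stays khengch.
Attach definiteness indefinite -khe → khengchkhe.
Vowel harmony: no change.
Vowel deletion: no change.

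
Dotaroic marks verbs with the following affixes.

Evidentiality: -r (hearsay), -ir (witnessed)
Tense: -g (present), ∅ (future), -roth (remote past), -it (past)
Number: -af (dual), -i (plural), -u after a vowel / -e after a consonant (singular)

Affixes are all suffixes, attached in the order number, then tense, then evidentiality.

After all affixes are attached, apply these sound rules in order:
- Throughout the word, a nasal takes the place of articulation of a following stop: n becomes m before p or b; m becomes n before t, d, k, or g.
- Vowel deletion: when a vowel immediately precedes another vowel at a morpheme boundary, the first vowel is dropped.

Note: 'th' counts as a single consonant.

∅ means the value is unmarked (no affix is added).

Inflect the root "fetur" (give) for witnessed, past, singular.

feturitir

Attach number singular -e (after consonant 'r') → feture.
Attach tense past -it → fetureit.
Attach evidentiality witnessed -ir → fetureitir.
Nasal assimilation: no change.
Apply vowel deletion: fetureitir → feturitir.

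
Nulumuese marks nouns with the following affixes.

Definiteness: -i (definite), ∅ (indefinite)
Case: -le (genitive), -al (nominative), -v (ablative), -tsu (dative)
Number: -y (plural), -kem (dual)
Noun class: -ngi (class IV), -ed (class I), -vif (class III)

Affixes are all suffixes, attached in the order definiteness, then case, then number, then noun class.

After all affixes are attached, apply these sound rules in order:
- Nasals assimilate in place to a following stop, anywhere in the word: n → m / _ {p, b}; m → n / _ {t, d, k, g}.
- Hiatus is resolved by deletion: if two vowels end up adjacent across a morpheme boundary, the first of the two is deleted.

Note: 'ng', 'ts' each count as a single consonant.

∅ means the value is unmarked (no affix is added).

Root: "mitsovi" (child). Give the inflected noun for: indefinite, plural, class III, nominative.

mitsovalyvif

definiteness = indefinite: zero marking, form stays mitsovi.
Attach case nominative -al → mitsovial.
Attach number plural -y → mitsovialy.
Attach noun class class III -vif → mitsovialyvif.
Nasal assimilation: no change.
Apply vowel deletion: mitsovialyvif → mitsovalyvif.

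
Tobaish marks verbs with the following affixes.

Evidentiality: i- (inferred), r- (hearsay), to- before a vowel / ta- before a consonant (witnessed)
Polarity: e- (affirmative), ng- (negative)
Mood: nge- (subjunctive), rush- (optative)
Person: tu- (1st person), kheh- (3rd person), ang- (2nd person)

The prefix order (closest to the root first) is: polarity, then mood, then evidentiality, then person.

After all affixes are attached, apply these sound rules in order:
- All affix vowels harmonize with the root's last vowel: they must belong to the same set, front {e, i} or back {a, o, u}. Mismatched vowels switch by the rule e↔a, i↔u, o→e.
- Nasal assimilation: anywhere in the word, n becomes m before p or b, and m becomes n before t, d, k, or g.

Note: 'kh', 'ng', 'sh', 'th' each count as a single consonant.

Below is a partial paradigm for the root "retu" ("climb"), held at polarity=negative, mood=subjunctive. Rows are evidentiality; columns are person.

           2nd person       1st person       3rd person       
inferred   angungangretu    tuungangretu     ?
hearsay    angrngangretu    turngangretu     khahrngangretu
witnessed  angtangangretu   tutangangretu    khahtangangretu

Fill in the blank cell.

Attach polarity negative ng- → ngretu.
Attach mood subjunctive nge- → ngengretu.
Attach evidentiality inferred i- → ingengretu.
Attach person 3rd person kheh- → khehingengretu.
Apply vowel harmony: khehingengretu → khahungangretu.
Nasal assimilation: no change.

khahungangretu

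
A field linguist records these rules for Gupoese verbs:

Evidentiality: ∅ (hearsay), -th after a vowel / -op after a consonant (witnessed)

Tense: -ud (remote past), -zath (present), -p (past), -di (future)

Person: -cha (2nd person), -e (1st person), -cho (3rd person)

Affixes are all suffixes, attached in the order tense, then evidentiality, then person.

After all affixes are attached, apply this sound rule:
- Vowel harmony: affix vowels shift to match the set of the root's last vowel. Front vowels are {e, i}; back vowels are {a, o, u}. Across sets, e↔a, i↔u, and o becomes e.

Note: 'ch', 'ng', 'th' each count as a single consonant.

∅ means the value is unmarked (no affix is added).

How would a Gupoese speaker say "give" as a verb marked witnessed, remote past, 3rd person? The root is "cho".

choudopcho

Attach tense remote past -ud → choud.
Attach evidentiality witnessed -op (after consonant 'd') → choudop.
Attach person 3rd person -cho → choudopcho.
Vowel harmony: no change.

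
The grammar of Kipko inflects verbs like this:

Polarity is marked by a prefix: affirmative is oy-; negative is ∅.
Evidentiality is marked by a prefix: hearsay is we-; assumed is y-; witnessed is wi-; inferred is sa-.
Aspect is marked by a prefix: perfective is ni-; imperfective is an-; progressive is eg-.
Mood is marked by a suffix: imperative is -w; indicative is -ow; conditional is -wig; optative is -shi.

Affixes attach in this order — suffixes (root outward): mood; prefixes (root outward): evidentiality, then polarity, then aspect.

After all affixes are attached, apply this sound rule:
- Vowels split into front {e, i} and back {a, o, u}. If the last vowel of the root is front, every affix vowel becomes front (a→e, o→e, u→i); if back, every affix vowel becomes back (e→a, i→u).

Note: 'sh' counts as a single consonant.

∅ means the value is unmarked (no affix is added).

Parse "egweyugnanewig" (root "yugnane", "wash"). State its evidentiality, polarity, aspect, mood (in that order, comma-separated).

hearsay, negative, progressive, conditional

Segment: eg-we-yugnane-wig.
evidentiality: we- → hearsay.
polarity: ∅ → negative.
aspect: eg- → progressive.
mood: -wig → conditional.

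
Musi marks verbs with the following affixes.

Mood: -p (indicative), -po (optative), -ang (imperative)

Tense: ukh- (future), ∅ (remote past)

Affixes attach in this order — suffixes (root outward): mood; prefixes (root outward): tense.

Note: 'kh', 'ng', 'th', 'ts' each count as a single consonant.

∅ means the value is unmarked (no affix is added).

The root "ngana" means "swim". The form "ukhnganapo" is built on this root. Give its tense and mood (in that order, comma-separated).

Segment: ukh-ngana-po.
tense: ukh- → future.
mood: -po → optative.

future, optative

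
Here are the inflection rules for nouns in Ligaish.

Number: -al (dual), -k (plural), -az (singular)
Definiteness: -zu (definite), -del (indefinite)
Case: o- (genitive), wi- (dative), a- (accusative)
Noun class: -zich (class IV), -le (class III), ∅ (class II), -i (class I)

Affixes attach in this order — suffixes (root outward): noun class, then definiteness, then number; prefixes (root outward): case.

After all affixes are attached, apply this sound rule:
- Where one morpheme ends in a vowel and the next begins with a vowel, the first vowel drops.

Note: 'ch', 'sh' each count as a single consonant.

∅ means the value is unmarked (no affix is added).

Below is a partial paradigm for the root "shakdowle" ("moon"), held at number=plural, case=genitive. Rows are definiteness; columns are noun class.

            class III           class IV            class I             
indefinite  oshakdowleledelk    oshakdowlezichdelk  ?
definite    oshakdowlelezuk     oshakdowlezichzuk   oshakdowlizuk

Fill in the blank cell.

Attach noun class class I -i → shakdowlei.
Attach definiteness indefinite -del → shakdowleidel.
Attach number plural -k → shakdowleidelk.
Attach case genitive o- → oshakdowleidelk.
Apply vowel deletion: oshakdowleidelk → oshakdowlidelk.

oshakdowlidelk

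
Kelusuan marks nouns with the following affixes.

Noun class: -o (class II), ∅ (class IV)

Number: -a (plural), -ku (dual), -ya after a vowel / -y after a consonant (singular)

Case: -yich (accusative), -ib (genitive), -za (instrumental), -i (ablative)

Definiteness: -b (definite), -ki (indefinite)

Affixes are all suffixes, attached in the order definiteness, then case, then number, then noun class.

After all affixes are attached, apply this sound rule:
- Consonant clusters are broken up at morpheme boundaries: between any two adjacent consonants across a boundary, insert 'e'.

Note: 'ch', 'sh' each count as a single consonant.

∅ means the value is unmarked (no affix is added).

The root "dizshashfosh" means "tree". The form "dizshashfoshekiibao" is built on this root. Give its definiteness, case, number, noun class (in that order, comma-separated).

Segment: dizshashfosh-ki-ib-a-o.
definiteness: -ki → indefinite.
case: -ib → genitive.
number: -a → plural.
noun class: -o → class II.

indefinite, genitive, plural, class II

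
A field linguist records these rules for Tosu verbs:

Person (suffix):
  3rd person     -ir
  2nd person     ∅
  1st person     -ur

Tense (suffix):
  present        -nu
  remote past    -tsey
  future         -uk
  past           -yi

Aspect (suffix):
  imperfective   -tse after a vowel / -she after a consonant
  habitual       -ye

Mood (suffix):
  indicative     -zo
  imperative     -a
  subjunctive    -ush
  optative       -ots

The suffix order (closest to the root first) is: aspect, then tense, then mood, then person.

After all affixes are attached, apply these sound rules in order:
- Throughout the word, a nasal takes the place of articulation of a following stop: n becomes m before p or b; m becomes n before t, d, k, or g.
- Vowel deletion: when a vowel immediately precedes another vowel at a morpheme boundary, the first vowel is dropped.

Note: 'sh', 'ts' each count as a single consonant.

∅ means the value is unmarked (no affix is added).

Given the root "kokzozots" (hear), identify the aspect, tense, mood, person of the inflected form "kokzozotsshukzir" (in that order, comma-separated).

imperfective, future, indicative, 3rd person

Segment: kokzozots-she-uk-zo-ir.
aspect: -tse/she → imperfective.
tense: -uk → future.
mood: -zo → indicative.
person: -ir → 3rd person.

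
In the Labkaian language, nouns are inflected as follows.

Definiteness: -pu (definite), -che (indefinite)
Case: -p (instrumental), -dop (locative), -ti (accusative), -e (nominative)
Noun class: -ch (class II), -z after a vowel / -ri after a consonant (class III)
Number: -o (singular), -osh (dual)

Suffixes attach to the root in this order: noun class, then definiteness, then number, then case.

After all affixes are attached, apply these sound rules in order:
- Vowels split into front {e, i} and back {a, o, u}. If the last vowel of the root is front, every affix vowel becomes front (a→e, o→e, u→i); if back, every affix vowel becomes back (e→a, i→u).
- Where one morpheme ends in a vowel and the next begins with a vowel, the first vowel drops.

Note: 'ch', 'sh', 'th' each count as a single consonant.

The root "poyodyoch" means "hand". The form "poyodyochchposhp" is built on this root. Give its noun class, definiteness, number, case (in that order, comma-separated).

Segment: poyodyoch-ch-pu-osh-p.
noun class: -ch → class II.
definiteness: -pu → definite.
number: -osh → dual.
case: -p → instrumental.

class II, definite, dual, instrumental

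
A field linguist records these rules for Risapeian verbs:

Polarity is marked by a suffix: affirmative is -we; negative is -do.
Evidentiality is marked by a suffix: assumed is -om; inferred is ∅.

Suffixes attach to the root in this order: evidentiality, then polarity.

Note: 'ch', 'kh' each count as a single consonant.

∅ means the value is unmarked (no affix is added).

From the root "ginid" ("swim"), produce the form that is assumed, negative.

Attach evidentiality assumed -om → ginidom.
Attach polarity negative -do → ginidomdo.

ginidomdo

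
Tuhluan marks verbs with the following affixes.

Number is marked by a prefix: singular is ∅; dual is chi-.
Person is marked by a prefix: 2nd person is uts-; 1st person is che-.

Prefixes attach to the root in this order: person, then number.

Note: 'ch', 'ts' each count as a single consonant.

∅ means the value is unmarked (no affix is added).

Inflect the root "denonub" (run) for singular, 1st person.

Attach person 1st person che- → chedenonub.
number = singular: zero marking, form stays chedenonub.

chedenonub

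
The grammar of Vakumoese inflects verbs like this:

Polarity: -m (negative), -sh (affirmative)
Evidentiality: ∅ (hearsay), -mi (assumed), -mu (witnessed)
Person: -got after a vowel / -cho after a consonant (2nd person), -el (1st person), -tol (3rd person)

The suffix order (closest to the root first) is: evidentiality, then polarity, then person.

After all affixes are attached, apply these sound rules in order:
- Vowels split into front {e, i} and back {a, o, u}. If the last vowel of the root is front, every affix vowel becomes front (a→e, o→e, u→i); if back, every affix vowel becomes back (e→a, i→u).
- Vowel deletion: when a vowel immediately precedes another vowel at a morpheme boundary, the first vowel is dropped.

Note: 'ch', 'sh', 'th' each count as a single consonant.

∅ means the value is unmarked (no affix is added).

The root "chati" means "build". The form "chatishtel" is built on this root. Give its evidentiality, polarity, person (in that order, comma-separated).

Segment: chati-sh-tol.
evidentiality: ∅ → hearsay.
polarity: -sh → affirmative.
person: -tol → 3rd person.

hearsay, affirmative, 3rd person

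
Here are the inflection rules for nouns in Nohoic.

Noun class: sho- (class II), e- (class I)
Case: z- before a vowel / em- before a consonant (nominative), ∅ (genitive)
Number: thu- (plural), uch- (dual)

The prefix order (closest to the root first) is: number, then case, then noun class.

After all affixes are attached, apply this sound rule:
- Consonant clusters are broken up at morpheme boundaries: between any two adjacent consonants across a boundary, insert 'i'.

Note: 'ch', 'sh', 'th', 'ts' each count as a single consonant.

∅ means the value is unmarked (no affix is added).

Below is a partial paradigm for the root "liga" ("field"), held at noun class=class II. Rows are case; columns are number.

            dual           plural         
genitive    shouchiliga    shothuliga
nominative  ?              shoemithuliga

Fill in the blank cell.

Attach number dual uch- → uchliga.
Attach case nominative z- (before vowel 'u') → zuchliga.
Attach noun class class II sho- → shozuchliga.
Apply epenthesis: shozuchliga → shozuchiliga.

shozuchiliga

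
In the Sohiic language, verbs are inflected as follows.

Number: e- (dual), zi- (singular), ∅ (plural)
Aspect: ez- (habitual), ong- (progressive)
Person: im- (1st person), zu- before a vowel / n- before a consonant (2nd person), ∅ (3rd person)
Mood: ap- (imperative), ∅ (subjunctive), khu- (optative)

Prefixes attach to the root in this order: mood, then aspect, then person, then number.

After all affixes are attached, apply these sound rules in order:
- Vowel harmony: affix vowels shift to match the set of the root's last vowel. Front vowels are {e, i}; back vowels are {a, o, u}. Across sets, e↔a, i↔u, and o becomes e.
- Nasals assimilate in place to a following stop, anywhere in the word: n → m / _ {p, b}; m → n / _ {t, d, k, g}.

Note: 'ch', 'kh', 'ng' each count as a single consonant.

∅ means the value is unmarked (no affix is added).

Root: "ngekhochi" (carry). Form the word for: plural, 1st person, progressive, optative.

Attach mood optative khu- → khungekhochi.
Attach aspect progressive ong- → ongkhungekhochi.
Attach person 1st person im- → imongkhungekhochi.
number = plural: zero marking, form stays imongkhungekhochi.
Apply vowel harmony: imongkhungekhochi → imengkhingekhochi.
Nasal assimilation: no change.

imengkhingekhochi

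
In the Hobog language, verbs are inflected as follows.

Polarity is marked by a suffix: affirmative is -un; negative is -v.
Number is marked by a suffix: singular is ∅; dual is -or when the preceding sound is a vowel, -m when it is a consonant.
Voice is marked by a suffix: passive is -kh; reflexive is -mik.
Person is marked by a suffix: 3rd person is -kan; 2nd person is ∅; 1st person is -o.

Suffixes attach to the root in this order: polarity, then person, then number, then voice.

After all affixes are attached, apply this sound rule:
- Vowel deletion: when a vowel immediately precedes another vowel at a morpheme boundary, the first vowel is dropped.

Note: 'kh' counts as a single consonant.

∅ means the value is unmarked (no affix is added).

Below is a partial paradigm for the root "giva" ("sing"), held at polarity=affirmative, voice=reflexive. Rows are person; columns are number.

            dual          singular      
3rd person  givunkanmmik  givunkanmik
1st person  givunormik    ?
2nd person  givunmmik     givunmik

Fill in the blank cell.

givunomik

Attach polarity affirmative -un → givaun.
Attach person 1st person -o → givauno.
number = singular: zero marking, form stays givauno.
Attach voice reflexive -mik → givaunomik.
Apply vowel deletion: givaunomik → givunomik.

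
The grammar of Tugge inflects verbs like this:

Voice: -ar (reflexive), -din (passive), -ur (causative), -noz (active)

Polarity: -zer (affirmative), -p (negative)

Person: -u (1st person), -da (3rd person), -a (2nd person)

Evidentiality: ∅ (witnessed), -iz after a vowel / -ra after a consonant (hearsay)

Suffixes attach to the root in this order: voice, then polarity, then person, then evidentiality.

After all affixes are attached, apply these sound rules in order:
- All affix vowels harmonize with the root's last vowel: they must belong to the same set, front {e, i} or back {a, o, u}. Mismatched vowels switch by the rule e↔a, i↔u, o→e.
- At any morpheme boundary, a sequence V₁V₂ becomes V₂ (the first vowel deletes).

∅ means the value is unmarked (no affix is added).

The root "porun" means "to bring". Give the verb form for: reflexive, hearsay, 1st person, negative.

Attach voice reflexive -ar → porunar.
Attach polarity negative -p → porunarp.
Attach person 1st person -u → porunarpu.
Attach evidentiality hearsay -iz (after vowel 'u') → porunarpuiz.
Apply vowel harmony: porunarpuiz → porunarpuuz.
Apply vowel deletion: porunarpuuz → porunarpuz.

porunarpuz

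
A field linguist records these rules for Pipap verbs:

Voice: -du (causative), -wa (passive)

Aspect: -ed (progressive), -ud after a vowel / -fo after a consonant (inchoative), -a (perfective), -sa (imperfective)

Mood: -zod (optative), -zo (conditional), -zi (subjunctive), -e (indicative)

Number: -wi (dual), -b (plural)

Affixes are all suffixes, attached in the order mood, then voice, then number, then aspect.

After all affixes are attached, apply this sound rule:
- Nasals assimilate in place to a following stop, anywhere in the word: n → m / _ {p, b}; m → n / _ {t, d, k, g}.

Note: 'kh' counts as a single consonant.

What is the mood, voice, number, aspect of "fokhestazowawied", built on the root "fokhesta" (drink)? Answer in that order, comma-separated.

conditional, passive, dual, progressive

Segment: fokhesta-zo-wa-wi-ed.
mood: -zo → conditional.
voice: -wa → passive.
number: -wi → dual.
aspect: -ed → progressive.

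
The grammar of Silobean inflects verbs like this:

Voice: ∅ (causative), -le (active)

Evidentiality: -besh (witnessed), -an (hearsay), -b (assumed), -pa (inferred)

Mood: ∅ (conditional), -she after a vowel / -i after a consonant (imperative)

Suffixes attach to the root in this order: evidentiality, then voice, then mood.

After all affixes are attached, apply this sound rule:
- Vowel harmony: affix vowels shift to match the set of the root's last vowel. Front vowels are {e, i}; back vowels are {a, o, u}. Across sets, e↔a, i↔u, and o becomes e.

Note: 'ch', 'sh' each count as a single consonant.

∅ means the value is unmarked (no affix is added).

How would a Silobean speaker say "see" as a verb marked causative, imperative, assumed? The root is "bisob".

Attach evidentiality assumed -b → bisobb.
voice = causative: zero marking, form stays bisobb.
Attach mood imperative -i (after consonant 'b') → bisobbi.
Apply vowel harmony: bisobbi → bisobbu.

bisobbu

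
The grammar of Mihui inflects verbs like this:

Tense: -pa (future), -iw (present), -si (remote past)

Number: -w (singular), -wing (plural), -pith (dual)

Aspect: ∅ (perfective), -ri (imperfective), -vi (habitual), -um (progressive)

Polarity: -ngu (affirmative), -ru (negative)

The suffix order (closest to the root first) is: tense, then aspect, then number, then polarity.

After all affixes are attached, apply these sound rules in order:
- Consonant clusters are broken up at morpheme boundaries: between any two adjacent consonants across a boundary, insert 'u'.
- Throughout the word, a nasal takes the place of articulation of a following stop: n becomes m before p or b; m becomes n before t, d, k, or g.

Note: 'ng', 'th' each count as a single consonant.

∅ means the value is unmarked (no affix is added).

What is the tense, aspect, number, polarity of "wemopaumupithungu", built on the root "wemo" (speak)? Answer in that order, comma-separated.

Segment: wemo-pa-um-pith-ngu.
tense: -pa → future.
aspect: -um → progressive.
number: -pith → dual.
polarity: -ngu → affirmative.

future, progressive, dual, affirmative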